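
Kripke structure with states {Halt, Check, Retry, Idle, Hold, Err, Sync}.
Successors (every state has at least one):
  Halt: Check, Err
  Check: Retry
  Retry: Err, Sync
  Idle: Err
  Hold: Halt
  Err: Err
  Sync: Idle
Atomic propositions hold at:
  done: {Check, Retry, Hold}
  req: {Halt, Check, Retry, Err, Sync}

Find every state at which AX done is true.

Sat(AX done) = {s : every successor in {Check, Retry, Hold}} = {Check}

{Check}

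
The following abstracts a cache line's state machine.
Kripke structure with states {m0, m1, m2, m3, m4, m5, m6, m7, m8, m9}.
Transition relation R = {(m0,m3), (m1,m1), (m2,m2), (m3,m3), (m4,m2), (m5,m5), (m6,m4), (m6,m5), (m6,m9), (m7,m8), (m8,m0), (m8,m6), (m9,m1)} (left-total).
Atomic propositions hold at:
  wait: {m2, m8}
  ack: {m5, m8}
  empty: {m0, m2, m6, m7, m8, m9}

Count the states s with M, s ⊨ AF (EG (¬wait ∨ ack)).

Sat(¬wait) = {m0, m1, m3, m4, m5, m6, m7, m9}
Sat(¬wait ∨ ack) = {m0, m1, m3, m4, m5, m6, m7, m8, m9}
EG (¬wait ∨ ack): greatest fixpoint, start Z0 = {m0, m1, m3, m4, m5, m6, m7, m8, m9}, keep only states in Sat with some successor in Z. Z1 = {m0, m1, m3, m5, m6, m7, m8, m9}; fixed.
Sat(EG (¬wait ∨ ack)) = {m0, m1, m3, m5, m6, m7, m8, m9}
AF (EG (¬wait ∨ ack)): least fixpoint, start Z0 = {m0, m1, m3, m5, m6, m7, m8, m9}, add states with every successor in Z. Already a fixed point.
Sat(AF (EG (¬wait ∨ ack))) = {m0, m1, m3, m5, m6, m7, m8, m9}
|Sat(AF (EG (¬wait ∨ ack)))| = |{m0, m1, m3, m5, m6, m7, m8, m9}| = 8.

8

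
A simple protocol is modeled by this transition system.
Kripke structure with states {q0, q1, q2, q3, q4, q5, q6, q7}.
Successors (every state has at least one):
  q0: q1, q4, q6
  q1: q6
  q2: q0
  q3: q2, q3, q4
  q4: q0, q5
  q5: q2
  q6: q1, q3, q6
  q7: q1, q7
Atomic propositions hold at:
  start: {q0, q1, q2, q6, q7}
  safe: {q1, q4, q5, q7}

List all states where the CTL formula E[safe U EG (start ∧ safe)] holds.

{q7}

Sat(start ∧ safe) = {q1, q7}
EG (start ∧ safe): greatest fixpoint, start Z0 = {q1, q7}, keep only states in Sat with some successor in Z. Z1 = {q7}; fixed.
Sat(EG (start ∧ safe)) = {q7}
E[safe U EG (start ∧ safe)]: least fixpoint, start Z0 = Sat(EG (start ∧ safe)) = {q7}, add states in Sat(safe) with some successor in Z. Already a fixed point.
Sat(E[safe U EG (start ∧ safe)]) = {q7}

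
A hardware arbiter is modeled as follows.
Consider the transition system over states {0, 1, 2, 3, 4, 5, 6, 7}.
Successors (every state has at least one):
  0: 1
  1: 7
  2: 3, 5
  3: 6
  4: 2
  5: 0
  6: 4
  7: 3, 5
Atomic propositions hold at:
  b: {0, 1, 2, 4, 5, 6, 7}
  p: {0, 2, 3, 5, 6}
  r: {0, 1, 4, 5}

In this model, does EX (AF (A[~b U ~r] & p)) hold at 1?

No

Sat(~b) = {3}
Sat(~r) = {2, 3, 6, 7}
A[~b U ~r]: least fixpoint, start Z0 = Sat(~r) = {2, 3, 6, 7}, add states in Sat(~b) with every successor in Z. Already a fixed point.
Sat(A[~b U ~r]) = {2, 3, 6, 7}
Sat(A[~b U ~r] & p) = {2, 3, 6}
AF (A[~b U ~r] & p): least fixpoint, start Z0 = {2, 3, 6}, add states with every successor in Z. Z1 = {2, 3, 4, 6}; fixed.
Sat(AF (A[~b U ~r] & p)) = {2, 3, 4, 6}
Sat(EX (AF (A[~b U ~r] & p))) = {s : some successor in {2, 3, 4, 6}} = {2, 3, 4, 6, 7}
1 ∉ Sat(EX (AF (A[~b U ~r] & p))) = {2, 3, 4, 6, 7}, so the formula does not hold at 1.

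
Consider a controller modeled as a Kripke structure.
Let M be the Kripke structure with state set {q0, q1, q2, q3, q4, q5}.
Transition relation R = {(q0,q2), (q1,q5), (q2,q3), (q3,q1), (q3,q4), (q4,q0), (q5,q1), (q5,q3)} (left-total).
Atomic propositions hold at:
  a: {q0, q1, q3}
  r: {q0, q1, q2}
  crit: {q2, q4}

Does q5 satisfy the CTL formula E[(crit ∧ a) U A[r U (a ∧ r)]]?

Sat(crit ∧ a) = ∅
Sat(a ∧ r) = {q0, q1}
A[r U (a ∧ r)]: least fixpoint, start Z0 = Sat((a ∧ r)) = {q0, q1}, add states in Sat(r) with every successor in Z. Already a fixed point.
Sat(A[r U (a ∧ r)]) = {q0, q1}
E[(crit ∧ a) U A[r U (a ∧ r)]]: least fixpoint, start Z0 = Sat(A[r U (a ∧ r)]) = {q0, q1}, add states in Sat(crit ∧ a) with some successor in Z. Already a fixed point.
Sat(E[(crit ∧ a) U A[r U (a ∧ r)]]) = {q0, q1}
q5 ∉ Sat(E[(crit ∧ a) U A[r U (a ∧ r)]]) = {q0, q1}, so the formula does not hold at q5.

No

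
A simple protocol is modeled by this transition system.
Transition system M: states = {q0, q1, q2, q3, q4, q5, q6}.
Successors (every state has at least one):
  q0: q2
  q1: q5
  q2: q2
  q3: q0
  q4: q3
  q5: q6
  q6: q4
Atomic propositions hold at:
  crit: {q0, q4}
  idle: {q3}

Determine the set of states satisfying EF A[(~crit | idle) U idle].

{q1, q3, q4, q5, q6}

Sat(~crit) = {q1, q2, q3, q5, q6}
Sat(~crit | idle) = {q1, q2, q3, q5, q6}
A[(~crit | idle) U idle]: least fixpoint, start Z0 = Sat(idle) = {q3}, add states in Sat(~crit | idle) with every successor in Z. Already a fixed point.
Sat(A[(~crit | idle) U idle]) = {q3}
EF A[(~crit | idle) U idle]: least fixpoint, start Z0 = {q3}, add states with some successor in Z. Z1 = {q3, q4}; Z2 = {q3, q4, q6}; Z3 = {q3, q4, q5, q6}; Z4 = {q1, q3, q4, q5, q6}; fixed.
Sat(EF A[(~crit | idle) U idle]) = {q1, q3, q4, q5, q6}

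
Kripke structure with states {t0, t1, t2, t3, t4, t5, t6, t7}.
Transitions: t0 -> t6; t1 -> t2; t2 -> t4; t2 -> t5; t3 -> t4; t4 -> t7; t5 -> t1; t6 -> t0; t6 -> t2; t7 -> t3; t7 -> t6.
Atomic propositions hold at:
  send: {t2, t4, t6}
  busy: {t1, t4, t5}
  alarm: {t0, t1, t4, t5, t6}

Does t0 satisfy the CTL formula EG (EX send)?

Yes

Sat(EX send) = {s : some successor in {t2, t4, t6}} = {t0, t1, t2, t3, t6, t7}
EG (EX send): greatest fixpoint, start Z0 = {t0, t1, t2, t3, t6, t7}, keep only states in Sat with some successor in Z. Z1 = {t0, t1, t6, t7}; Z2 = {t0, t6, t7}; fixed.
Sat(EG (EX send)) = {t0, t6, t7}
t0 ∈ Sat(EG (EX send)) = {t0, t6, t7}, so the formula holds at t0.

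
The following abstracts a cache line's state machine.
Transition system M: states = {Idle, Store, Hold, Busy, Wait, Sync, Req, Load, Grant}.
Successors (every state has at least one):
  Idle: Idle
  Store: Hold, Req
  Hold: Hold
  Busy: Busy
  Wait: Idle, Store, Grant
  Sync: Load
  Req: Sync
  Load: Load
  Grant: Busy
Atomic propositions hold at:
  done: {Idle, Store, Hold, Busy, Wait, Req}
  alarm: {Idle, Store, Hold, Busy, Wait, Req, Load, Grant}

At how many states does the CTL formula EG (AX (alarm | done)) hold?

8

Sat(alarm | done) = {Idle, Store, Hold, Busy, Wait, Req, Load, Grant}
Sat(AX (alarm | done)) = {s : every successor in {Idle, Store, Hold, Busy, Wait, Req, Load, Grant}} = {Idle, Store, Hold, Busy, Wait, Sync, Load, Grant}
EG (AX (alarm | done)): greatest fixpoint, start Z0 = {Idle, Store, Hold, Busy, Wait, Sync, Load, Grant}, keep only states in Sat with some successor in Z. Already a fixed point.
Sat(EG (AX (alarm | done))) = {Idle, Store, Hold, Busy, Wait, Sync, Load, Grant}
|Sat(EG (AX (alarm | done)))| = |{Idle, Store, Hold, Busy, Wait, Sync, Load, Grant}| = 8.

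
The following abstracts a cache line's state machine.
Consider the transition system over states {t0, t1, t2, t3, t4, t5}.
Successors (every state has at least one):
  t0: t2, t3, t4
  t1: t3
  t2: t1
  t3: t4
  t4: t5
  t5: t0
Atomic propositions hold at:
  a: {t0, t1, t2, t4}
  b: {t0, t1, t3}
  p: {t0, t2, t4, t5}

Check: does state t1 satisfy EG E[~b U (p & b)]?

Sat(~b) = {t2, t4, t5}
Sat(p & b) = {t0}
E[~b U (p & b)]: least fixpoint, start Z0 = Sat((p & b)) = {t0}, add states in Sat(~b) with some successor in Z. Z1 = {t0, t5}; Z2 = {t0, t4, t5}; fixed.
Sat(E[~b U (p & b)]) = {t0, t4, t5}
EG E[~b U (p & b)]: greatest fixpoint, start Z0 = {t0, t4, t5}, keep only states in Sat with some successor in Z. Already a fixed point.
Sat(EG E[~b U (p & b)]) = {t0, t4, t5}
t1 ∉ Sat(EG E[~b U (p & b)]) = {t0, t4, t5}, so the formula does not hold at t1.

No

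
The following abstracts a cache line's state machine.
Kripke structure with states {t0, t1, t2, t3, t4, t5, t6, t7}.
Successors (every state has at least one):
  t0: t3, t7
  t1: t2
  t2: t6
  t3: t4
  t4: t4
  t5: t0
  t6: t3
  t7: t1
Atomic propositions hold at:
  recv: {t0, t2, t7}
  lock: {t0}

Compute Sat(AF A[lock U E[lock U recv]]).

{t0, t1, t2, t5, t7}

E[lock U recv]: least fixpoint, start Z0 = Sat(recv) = {t0, t2, t7}, add states in Sat(lock) with some successor in Z. Already a fixed point.
Sat(E[lock U recv]) = {t0, t2, t7}
A[lock U E[lock U recv]]: least fixpoint, start Z0 = Sat(E[lock U recv]) = {t0, t2, t7}, add states in Sat(lock) with every successor in Z. Already a fixed point.
Sat(A[lock U E[lock U recv]]) = {t0, t2, t7}
AF A[lock U E[lock U recv]]: least fixpoint, start Z0 = {t0, t2, t7}, add states with every successor in Z. Z1 = {t0, t1, t2, t5, t7}; fixed.
Sat(AF A[lock U E[lock U recv]]) = {t0, t1, t2, t5, t7}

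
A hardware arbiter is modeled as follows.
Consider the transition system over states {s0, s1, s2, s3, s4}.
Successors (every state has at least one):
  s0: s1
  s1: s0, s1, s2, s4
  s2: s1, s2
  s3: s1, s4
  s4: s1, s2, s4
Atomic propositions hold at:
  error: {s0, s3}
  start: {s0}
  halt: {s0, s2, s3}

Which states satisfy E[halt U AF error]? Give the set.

{s0, s3}

AF error: least fixpoint, start Z0 = {s0, s3}, add states with every successor in Z. Already a fixed point.
Sat(AF error) = {s0, s3}
E[halt U AF error]: least fixpoint, start Z0 = Sat(AF error) = {s0, s3}, add states in Sat(halt) with some successor in Z. Already a fixed point.
Sat(E[halt U AF error]) = {s0, s3}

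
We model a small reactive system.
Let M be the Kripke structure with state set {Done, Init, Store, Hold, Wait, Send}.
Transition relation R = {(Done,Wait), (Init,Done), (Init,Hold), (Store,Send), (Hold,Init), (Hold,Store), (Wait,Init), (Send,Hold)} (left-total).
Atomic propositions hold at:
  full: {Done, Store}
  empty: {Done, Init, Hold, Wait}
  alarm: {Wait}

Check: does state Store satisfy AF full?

Yes

AF full: least fixpoint, start Z0 = {Done, Store}, add states with every successor in Z. Already a fixed point.
Sat(AF full) = {Done, Store}
Store ∈ Sat(AF full) = {Done, Store}, so the formula holds at Store.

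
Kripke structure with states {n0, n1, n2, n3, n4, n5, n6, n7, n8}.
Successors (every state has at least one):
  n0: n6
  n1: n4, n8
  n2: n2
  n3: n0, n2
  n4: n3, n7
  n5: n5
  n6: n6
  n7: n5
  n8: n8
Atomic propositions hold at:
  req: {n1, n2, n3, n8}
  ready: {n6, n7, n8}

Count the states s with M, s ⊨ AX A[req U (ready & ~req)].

2

Sat(~req) = {n0, n4, n5, n6, n7}
Sat(ready & ~req) = {n6, n7}
A[req U (ready & ~req)]: least fixpoint, start Z0 = Sat((ready & ~req)) = {n6, n7}, add states in Sat(req) with every successor in Z. Already a fixed point.
Sat(A[req U (ready & ~req)]) = {n6, n7}
Sat(AX A[req U (ready & ~req)]) = {s : every successor in {n6, n7}} = {n0, n6}
|Sat(AX A[req U (ready & ~req)])| = |{n0, n6}| = 2.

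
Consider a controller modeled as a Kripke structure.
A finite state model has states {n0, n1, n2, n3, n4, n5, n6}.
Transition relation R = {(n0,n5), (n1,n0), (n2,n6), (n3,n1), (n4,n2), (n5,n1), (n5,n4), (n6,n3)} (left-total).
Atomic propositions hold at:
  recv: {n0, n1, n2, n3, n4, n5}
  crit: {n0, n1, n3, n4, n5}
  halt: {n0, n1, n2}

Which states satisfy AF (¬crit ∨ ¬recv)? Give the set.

{n2, n4, n6}

Sat(¬crit) = {n2, n6}
Sat(¬recv) = {n6}
Sat(¬crit ∨ ¬recv) = {n2, n6}
AF (¬crit ∨ ¬recv): least fixpoint, start Z0 = {n2, n6}, add states with every successor in Z. Z1 = {n2, n4, n6}; fixed.
Sat(AF (¬crit ∨ ¬recv)) = {n2, n4, n6}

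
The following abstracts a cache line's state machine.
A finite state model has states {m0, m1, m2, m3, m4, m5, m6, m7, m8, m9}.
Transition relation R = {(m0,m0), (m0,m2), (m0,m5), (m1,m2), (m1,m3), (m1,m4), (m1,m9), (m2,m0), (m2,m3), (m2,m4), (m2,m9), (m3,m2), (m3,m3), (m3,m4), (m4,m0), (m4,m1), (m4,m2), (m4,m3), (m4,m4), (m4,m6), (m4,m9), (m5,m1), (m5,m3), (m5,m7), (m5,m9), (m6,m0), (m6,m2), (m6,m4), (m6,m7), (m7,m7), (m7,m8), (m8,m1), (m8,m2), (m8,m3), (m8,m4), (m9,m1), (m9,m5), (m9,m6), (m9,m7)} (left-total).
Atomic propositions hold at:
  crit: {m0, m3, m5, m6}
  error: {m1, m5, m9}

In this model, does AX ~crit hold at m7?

Yes

Sat(~crit) = {m1, m2, m4, m7, m8, m9}
Sat(AX ~crit) = {s : every successor in {m1, m2, m4, m7, m8, m9}} = {m7}
m7 ∈ Sat(AX ~crit) = {m7}, so the formula holds at m7.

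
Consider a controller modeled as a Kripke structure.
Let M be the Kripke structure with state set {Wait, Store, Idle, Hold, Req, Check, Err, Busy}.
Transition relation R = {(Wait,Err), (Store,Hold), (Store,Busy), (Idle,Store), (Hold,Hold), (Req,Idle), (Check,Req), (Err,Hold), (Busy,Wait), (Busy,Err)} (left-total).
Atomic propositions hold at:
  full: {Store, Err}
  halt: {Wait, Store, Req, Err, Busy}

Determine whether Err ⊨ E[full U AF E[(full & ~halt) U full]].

Yes

Sat(~halt) = {Idle, Hold, Check}
Sat(full & ~halt) = ∅
E[(full & ~halt) U full]: least fixpoint, start Z0 = Sat(full) = {Store, Err}, add states in Sat(full & ~halt) with some successor in Z. Already a fixed point.
Sat(E[(full & ~halt) U full]) = {Store, Err}
AF E[(full & ~halt) U full]: least fixpoint, start Z0 = {Store, Err}, add states with every successor in Z. Z1 = {Wait, Store, Idle, Err}; Z2 = {Wait, Store, Idle, Req, Err, Busy}; Z3 = {Wait, Store, Idle, Req, Check, Err, Busy}; fixed.
Sat(AF E[(full & ~halt) U full]) = {Wait, Store, Idle, Req, Check, Err, Busy}
E[full U AF E[(full & ~halt) U full]]: least fixpoint, start Z0 = Sat(AF E[(full & ~halt) U full]) = {Wait, Store, Idle, Req, Check, Err, Busy}, add states in Sat(full) with some successor in Z. Already a fixed point.
Sat(E[full U AF E[(full & ~halt) U full]]) = {Wait, Store, Idle, Req, Check, Err, Busy}
Err ∈ Sat(E[full U AF E[(full & ~halt) U full]]) = {Wait, Store, Idle, Req, Check, Err, Busy}, so the formula holds at Err.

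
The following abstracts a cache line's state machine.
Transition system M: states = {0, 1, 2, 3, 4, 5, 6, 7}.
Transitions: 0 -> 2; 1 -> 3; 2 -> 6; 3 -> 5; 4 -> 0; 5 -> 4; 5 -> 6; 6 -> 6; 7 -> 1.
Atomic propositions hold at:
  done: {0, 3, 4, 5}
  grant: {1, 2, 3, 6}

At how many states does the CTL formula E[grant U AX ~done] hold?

Sat(~done) = {1, 2, 6, 7}
Sat(AX ~done) = {s : every successor in {1, 2, 6, 7}} = {0, 2, 6, 7}
E[grant U AX ~done]: least fixpoint, start Z0 = Sat(AX ~done) = {0, 2, 6, 7}, add states in Sat(grant) with some successor in Z. Already a fixed point.
Sat(E[grant U AX ~done]) = {0, 2, 6, 7}
|Sat(E[grant U AX ~done])| = |{0, 2, 6, 7}| = 4.

4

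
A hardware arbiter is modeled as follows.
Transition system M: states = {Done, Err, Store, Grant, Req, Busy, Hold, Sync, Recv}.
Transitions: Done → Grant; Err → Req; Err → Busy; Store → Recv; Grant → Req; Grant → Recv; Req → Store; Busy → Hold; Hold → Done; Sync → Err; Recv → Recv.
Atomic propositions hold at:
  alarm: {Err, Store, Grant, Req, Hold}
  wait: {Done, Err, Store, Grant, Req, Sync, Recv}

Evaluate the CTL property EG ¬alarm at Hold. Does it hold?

Sat(¬alarm) = {Done, Busy, Sync, Recv}
EG ¬alarm: greatest fixpoint, start Z0 = {Done, Busy, Sync, Recv}, keep only states in Sat with some successor in Z. Z1 = {Recv}; fixed.
Sat(EG ¬alarm) = {Recv}
Hold ∉ Sat(EG ¬alarm) = {Recv}, so the formula does not hold at Hold.

No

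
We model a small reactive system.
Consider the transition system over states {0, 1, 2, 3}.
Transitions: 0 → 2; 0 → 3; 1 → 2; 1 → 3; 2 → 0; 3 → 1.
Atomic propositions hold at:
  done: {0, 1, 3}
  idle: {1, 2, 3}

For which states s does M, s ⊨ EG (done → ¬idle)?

Sat(¬idle) = {0}
Sat(done → ¬idle) = {0, 2}
EG (done → ¬idle): greatest fixpoint, start Z0 = {0, 2}, keep only states in Sat with some successor in Z. Already a fixed point.
Sat(EG (done → ¬idle)) = {0, 2}

{0, 2}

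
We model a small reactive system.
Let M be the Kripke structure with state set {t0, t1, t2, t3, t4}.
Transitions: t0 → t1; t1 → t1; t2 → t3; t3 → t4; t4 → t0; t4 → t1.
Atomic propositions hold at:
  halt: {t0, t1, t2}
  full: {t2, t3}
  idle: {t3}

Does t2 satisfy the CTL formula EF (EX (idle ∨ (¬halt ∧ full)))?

Yes

Sat(¬halt) = {t3, t4}
Sat(¬halt ∧ full) = {t3}
Sat(idle ∨ (¬halt ∧ full)) = {t3}
Sat(EX (idle ∨ (¬halt ∧ full))) = {s : some successor in {t3}} = {t2}
EF (EX (idle ∨ (¬halt ∧ full))): least fixpoint, start Z0 = {t2}, add states with some successor in Z. Already a fixed point.
Sat(EF (EX (idle ∨ (¬halt ∧ full)))) = {t2}
t2 ∈ Sat(EF (EX (idle ∨ (¬halt ∧ full)))) = {t2}, so the formula holds at t2.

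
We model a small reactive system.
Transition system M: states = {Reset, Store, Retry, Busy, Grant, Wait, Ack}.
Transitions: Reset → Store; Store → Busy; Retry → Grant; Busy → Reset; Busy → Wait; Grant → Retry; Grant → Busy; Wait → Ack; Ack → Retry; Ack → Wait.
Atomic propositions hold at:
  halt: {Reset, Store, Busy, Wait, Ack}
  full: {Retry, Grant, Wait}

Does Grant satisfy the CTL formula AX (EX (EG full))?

No

EG full: greatest fixpoint, start Z0 = {Retry, Grant, Wait}, keep only states in Sat with some successor in Z. Z1 = {Retry, Grant}; fixed.
Sat(EG full) = {Retry, Grant}
Sat(EX (EG full)) = {s : some successor in {Retry, Grant}} = {Retry, Grant, Ack}
Sat(AX (EX (EG full))) = {s : every successor in {Retry, Grant, Ack}} = {Retry, Wait}
Grant ∉ Sat(AX (EX (EG full))) = {Retry, Wait}, so the formula does not hold at Grant.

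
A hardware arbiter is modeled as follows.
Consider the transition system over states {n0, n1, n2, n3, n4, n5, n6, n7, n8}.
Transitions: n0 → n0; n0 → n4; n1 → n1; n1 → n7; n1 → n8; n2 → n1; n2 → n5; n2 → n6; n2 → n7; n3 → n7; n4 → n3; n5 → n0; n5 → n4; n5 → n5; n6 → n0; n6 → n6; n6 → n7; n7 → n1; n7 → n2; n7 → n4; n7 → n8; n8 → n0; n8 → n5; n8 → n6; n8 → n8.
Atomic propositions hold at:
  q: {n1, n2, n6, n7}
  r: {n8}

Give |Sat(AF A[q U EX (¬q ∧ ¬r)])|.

Sat(¬q) = {n0, n3, n4, n5, n8}
Sat(¬r) = {n0, n1, n2, n3, n4, n5, n6, n7}
Sat(¬q ∧ ¬r) = {n0, n3, n4, n5}
Sat(EX (¬q ∧ ¬r)) = {s : some successor in {n0, n3, n4, n5}} = {n0, n2, n4, n5, n6, n7, n8}
A[q U EX (¬q ∧ ¬r)]: least fixpoint, start Z0 = Sat(EX (¬q ∧ ¬r)) = {n0, n2, n4, n5, n6, n7, n8}, add states in Sat(q) with every successor in Z. Already a fixed point.
Sat(A[q U EX (¬q ∧ ¬r)]) = {n0, n2, n4, n5, n6, n7, n8}
AF A[q U EX (¬q ∧ ¬r)]: least fixpoint, start Z0 = {n0, n2, n4, n5, n6, n7, n8}, add states with every successor in Z. Z1 = {n0, n2, n3, n4, n5, n6, n7, n8}; fixed.
Sat(AF A[q U EX (¬q ∧ ¬r)]) = {n0, n2, n3, n4, n5, n6, n7, n8}
|Sat(AF A[q U EX (¬q ∧ ¬r)])| = |{n0, n2, n3, n4, n5, n6, n7, n8}| = 8.

8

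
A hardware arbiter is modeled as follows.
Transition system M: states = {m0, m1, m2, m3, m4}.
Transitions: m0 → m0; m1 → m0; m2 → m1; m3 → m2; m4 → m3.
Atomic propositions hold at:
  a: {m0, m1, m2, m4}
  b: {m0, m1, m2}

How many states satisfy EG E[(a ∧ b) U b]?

3

Sat(a ∧ b) = {m0, m1, m2}
E[(a ∧ b) U b]: least fixpoint, start Z0 = Sat(b) = {m0, m1, m2}, add states in Sat(a ∧ b) with some successor in Z. Already a fixed point.
Sat(E[(a ∧ b) U b]) = {m0, m1, m2}
EG E[(a ∧ b) U b]: greatest fixpoint, start Z0 = {m0, m1, m2}, keep only states in Sat with some successor in Z. Already a fixed point.
Sat(EG E[(a ∧ b) U b]) = {m0, m1, m2}
|Sat(EG E[(a ∧ b) U b])| = |{m0, m1, m2}| = 3.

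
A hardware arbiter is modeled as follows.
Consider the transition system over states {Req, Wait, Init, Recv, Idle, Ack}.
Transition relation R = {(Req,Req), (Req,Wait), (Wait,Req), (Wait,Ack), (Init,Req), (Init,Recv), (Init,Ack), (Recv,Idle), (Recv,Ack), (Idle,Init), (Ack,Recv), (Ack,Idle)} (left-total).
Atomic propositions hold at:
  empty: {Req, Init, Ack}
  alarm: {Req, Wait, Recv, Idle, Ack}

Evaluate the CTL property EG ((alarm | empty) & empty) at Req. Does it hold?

Yes

Sat(alarm | empty) = {Req, Wait, Init, Recv, Idle, Ack}
Sat((alarm | empty) & empty) = {Req, Init, Ack}
EG ((alarm | empty) & empty): greatest fixpoint, start Z0 = {Req, Init, Ack}, keep only states in Sat with some successor in Z. Z1 = {Req, Init}; fixed.
Sat(EG ((alarm | empty) & empty)) = {Req, Init}
Req ∈ Sat(EG ((alarm | empty) & empty)) = {Req, Init}, so the formula holds at Req.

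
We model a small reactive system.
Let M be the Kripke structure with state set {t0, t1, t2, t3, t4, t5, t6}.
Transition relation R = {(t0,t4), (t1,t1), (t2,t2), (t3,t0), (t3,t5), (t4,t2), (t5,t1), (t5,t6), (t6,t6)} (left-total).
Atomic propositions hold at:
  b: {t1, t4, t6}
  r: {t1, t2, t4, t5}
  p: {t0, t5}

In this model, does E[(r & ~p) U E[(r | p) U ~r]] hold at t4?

Sat(~p) = {t1, t2, t3, t4, t6}
Sat(r & ~p) = {t1, t2, t4}
Sat(r | p) = {t0, t1, t2, t4, t5}
Sat(~r) = {t0, t3, t6}
E[(r | p) U ~r]: least fixpoint, start Z0 = Sat(~r) = {t0, t3, t6}, add states in Sat(r | p) with some successor in Z. Z1 = {t0, t3, t5, t6}; fixed.
Sat(E[(r | p) U ~r]) = {t0, t3, t5, t6}
E[(r & ~p) U E[(r | p) U ~r]]: least fixpoint, start Z0 = Sat(E[(r | p) U ~r]) = {t0, t3, t5, t6}, add states in Sat(r & ~p) with some successor in Z. Already a fixed point.
Sat(E[(r & ~p) U E[(r | p) U ~r]]) = {t0, t3, t5, t6}
t4 ∉ Sat(E[(r & ~p) U E[(r | p) U ~r]]) = {t0, t3, t5, t6}, so the formula does not hold at t4.

No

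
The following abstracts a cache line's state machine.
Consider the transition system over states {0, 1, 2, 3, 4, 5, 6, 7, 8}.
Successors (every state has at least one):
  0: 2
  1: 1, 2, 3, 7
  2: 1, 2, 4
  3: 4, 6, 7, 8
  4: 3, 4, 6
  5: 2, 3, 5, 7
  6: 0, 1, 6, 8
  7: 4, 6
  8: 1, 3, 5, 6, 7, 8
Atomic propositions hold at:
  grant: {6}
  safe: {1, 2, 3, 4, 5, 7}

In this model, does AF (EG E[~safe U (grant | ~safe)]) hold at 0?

Sat(~safe) = {0, 6, 8}
Sat(grant | ~safe) = {0, 6, 8}
E[~safe U (grant | ~safe)]: least fixpoint, start Z0 = Sat((grant | ~safe)) = {0, 6, 8}, add states in Sat(~safe) with some successor in Z. Already a fixed point.
Sat(E[~safe U (grant | ~safe)]) = {0, 6, 8}
EG E[~safe U (grant | ~safe)]: greatest fixpoint, start Z0 = {0, 6, 8}, keep only states in Sat with some successor in Z. Z1 = {6, 8}; fixed.
Sat(EG E[~safe U (grant | ~safe)]) = {6, 8}
AF (EG E[~safe U (grant | ~safe)]): least fixpoint, start Z0 = {6, 8}, add states with every successor in Z. Already a fixed point.
Sat(AF (EG E[~safe U (grant | ~safe)])) = {6, 8}
0 ∉ Sat(AF (EG E[~safe U (grant | ~safe)])) = {6, 8}, so the formula does not hold at 0.

No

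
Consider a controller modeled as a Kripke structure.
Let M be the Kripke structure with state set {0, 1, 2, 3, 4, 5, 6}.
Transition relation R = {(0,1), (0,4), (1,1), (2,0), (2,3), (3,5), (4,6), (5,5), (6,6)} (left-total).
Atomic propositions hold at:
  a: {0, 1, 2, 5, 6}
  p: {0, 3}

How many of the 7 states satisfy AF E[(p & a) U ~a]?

Sat(p & a) = {0}
Sat(~a) = {3, 4}
E[(p & a) U ~a]: least fixpoint, start Z0 = Sat(~a) = {3, 4}, add states in Sat(p & a) with some successor in Z. Z1 = {0, 3, 4}; fixed.
Sat(E[(p & a) U ~a]) = {0, 3, 4}
AF E[(p & a) U ~a]: least fixpoint, start Z0 = {0, 3, 4}, add states with every successor in Z. Z1 = {0, 2, 3, 4}; fixed.
Sat(AF E[(p & a) U ~a]) = {0, 2, 3, 4}
|Sat(AF E[(p & a) U ~a])| = |{0, 2, 3, 4}| = 4.

4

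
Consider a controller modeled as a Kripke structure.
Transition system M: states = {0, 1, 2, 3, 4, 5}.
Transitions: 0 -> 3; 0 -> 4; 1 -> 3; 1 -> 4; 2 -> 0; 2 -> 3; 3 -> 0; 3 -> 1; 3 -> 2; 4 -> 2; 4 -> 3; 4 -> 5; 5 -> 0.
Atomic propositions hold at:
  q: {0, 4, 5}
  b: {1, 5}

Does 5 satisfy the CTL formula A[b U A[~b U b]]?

Yes

Sat(~b) = {0, 2, 3, 4}
A[~b U b]: least fixpoint, start Z0 = Sat(b) = {1, 5}, add states in Sat(~b) with every successor in Z. Already a fixed point.
Sat(A[~b U b]) = {1, 5}
A[b U A[~b U b]]: least fixpoint, start Z0 = Sat(A[~b U b]) = {1, 5}, add states in Sat(b) with every successor in Z. Already a fixed point.
Sat(A[b U A[~b U b]]) = {1, 5}
5 ∈ Sat(A[b U A[~b U b]]) = {1, 5}, so the formula holds at 5.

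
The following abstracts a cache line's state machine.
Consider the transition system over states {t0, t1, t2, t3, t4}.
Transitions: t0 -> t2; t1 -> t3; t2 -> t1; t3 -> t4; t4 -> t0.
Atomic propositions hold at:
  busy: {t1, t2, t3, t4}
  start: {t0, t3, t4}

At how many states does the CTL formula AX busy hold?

4

Sat(AX busy) = {s : every successor in {t1, t2, t3, t4}} = {t0, t1, t2, t3}
|Sat(AX busy)| = |{t0, t1, t2, t3}| = 4.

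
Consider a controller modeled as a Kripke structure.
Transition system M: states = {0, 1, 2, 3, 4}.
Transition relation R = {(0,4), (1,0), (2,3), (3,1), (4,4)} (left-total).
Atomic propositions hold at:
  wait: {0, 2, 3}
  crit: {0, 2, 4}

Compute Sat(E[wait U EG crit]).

{0, 4}

EG crit: greatest fixpoint, start Z0 = {0, 2, 4}, keep only states in Sat with some successor in Z. Z1 = {0, 4}; fixed.
Sat(EG crit) = {0, 4}
E[wait U EG crit]: least fixpoint, start Z0 = Sat(EG crit) = {0, 4}, add states in Sat(wait) with some successor in Z. Already a fixed point.
Sat(E[wait U EG crit]) = {0, 4}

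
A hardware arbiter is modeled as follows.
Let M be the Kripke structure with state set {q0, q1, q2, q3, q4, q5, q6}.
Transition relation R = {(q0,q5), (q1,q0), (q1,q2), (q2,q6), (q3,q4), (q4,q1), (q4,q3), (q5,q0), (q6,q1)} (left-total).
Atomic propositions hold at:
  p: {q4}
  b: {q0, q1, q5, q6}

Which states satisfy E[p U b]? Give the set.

{q0, q1, q4, q5, q6}

E[p U b]: least fixpoint, start Z0 = Sat(b) = {q0, q1, q5, q6}, add states in Sat(p) with some successor in Z. Z1 = {q0, q1, q4, q5, q6}; fixed.
Sat(E[p U b]) = {q0, q1, q4, q5, q6}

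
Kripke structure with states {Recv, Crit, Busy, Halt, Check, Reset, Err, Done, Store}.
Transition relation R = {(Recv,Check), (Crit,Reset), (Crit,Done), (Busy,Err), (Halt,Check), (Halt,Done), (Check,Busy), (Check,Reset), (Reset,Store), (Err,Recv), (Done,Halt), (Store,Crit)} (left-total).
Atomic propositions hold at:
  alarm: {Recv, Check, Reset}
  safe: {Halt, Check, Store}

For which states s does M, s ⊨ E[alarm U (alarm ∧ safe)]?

Sat(alarm ∧ safe) = {Check}
E[alarm U (alarm ∧ safe)]: least fixpoint, start Z0 = Sat((alarm ∧ safe)) = {Check}, add states in Sat(alarm) with some successor in Z. Z1 = {Recv, Check}; fixed.
Sat(E[alarm U (alarm ∧ safe)]) = {Recv, Check}

{Recv, Check}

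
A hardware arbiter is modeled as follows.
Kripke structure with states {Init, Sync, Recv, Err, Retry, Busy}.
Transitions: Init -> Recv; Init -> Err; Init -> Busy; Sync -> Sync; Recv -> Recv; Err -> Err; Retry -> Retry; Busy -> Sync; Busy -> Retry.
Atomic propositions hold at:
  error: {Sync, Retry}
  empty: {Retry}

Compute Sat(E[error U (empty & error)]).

Sat(empty & error) = {Retry}
E[error U (empty & error)]: least fixpoint, start Z0 = Sat((empty & error)) = {Retry}, add states in Sat(error) with some successor in Z. Already a fixed point.
Sat(E[error U (empty & error)]) = {Retry}

{Retry}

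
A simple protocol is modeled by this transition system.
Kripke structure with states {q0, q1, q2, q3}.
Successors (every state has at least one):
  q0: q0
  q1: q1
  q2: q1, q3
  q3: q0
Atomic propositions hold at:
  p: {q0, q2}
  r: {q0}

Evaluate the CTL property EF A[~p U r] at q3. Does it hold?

Sat(~p) = {q1, q3}
A[~p U r]: least fixpoint, start Z0 = Sat(r) = {q0}, add states in Sat(~p) with every successor in Z. Z1 = {q0, q3}; fixed.
Sat(A[~p U r]) = {q0, q3}
EF A[~p U r]: least fixpoint, start Z0 = {q0, q3}, add states with some successor in Z. Z1 = {q0, q2, q3}; fixed.
Sat(EF A[~p U r]) = {q0, q2, q3}
q3 ∈ Sat(EF A[~p U r]) = {q0, q2, q3}, so the formula holds at q3.

Yes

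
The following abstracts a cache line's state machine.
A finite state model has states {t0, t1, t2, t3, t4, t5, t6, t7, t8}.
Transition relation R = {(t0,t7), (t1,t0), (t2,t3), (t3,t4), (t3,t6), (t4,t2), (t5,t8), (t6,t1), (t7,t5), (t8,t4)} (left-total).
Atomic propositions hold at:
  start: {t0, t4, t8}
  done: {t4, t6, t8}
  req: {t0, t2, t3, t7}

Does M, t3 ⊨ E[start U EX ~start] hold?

Sat(~start) = {t1, t2, t3, t5, t6, t7}
Sat(EX ~start) = {s : some successor in {t1, t2, t3, t5, t6, t7}} = {t0, t2, t3, t4, t6, t7}
E[start U EX ~start]: least fixpoint, start Z0 = Sat(EX ~start) = {t0, t2, t3, t4, t6, t7}, add states in Sat(start) with some successor in Z. Z1 = {t0, t2, t3, t4, t6, t7, t8}; fixed.
Sat(E[start U EX ~start]) = {t0, t2, t3, t4, t6, t7, t8}
t3 ∈ Sat(E[start U EX ~start]) = {t0, t2, t3, t4, t6, t7, t8}, so the formula holds at t3.

Yes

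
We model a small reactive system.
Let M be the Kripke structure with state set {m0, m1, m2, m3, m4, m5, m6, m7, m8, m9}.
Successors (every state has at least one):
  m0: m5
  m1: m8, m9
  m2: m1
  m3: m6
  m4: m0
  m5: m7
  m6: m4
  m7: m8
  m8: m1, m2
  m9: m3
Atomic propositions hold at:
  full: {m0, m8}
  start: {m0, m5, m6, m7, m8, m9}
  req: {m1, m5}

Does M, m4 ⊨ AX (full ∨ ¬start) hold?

Sat(¬start) = {m1, m2, m3, m4}
Sat(full ∨ ¬start) = {m0, m1, m2, m3, m4, m8}
Sat(AX (full ∨ ¬start)) = {s : every successor in {m0, m1, m2, m3, m4, m8}} = {m2, m4, m6, m7, m8, m9}
m4 ∈ Sat(AX (full ∨ ¬start)) = {m2, m4, m6, m7, m8, m9}, so the formula holds at m4.

Yes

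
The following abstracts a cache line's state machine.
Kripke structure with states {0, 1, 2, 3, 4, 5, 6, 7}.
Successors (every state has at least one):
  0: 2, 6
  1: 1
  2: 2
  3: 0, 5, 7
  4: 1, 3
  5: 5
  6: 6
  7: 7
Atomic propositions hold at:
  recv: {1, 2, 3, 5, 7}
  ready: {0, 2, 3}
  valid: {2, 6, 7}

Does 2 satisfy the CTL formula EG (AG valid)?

Yes

AG valid: greatest fixpoint, start Z0 = {2, 6, 7}, keep only states in Sat with every successor in Z. Already a fixed point.
Sat(AG valid) = {2, 6, 7}
EG (AG valid): greatest fixpoint, start Z0 = {2, 6, 7}, keep only states in Sat with some successor in Z. Already a fixed point.
Sat(EG (AG valid)) = {2, 6, 7}
2 ∈ Sat(EG (AG valid)) = {2, 6, 7}, so the formula holds at 2.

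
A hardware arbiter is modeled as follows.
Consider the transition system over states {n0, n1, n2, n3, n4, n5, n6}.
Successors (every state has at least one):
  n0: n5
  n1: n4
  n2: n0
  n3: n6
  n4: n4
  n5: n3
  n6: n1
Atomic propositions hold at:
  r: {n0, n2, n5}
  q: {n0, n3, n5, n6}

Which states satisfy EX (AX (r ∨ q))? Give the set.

Sat(r ∨ q) = {n0, n2, n3, n5, n6}
Sat(AX (r ∨ q)) = {s : every successor in {n0, n2, n3, n5, n6}} = {n0, n2, n3, n5}
Sat(EX (AX (r ∨ q))) = {s : some successor in {n0, n2, n3, n5}} = {n0, n2, n5}

{n0, n2, n5}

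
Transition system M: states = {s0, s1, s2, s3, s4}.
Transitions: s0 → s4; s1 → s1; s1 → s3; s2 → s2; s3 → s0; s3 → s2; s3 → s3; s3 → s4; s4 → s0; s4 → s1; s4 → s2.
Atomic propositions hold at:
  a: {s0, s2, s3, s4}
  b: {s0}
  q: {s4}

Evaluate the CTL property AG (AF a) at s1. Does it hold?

No

AF a: least fixpoint, start Z0 = {s0, s2, s3, s4}, add states with every successor in Z. Already a fixed point.
Sat(AF a) = {s0, s2, s3, s4}
AG (AF a): greatest fixpoint, start Z0 = {s0, s2, s3, s4}, keep only states in Sat with every successor in Z. Z1 = {s0, s2, s3}; Z2 = {s2}; fixed.
Sat(AG (AF a)) = {s2}
s1 ∉ Sat(AG (AF a)) = {s2}, so the formula does not hold at s1.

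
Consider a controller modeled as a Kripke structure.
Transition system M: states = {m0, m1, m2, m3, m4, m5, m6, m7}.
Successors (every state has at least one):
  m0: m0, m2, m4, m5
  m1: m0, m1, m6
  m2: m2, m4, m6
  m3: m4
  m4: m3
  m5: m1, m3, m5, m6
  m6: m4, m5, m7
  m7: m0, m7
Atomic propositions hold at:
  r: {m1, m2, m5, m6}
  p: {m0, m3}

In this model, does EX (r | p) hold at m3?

No

Sat(r | p) = {m0, m1, m2, m3, m5, m6}
Sat(EX (r | p)) = {s : some successor in {m0, m1, m2, m3, m5, m6}} = {m0, m1, m2, m4, m5, m6, m7}
m3 ∉ Sat(EX (r | p)) = {m0, m1, m2, m4, m5, m6, m7}, so the formula does not hold at m3.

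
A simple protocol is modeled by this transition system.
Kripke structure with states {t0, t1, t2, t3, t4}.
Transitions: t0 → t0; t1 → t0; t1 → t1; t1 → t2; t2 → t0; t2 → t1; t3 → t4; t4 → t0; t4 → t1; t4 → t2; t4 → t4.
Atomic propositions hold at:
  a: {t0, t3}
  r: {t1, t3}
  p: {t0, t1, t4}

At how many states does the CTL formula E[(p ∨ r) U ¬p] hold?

4

Sat(p ∨ r) = {t0, t1, t3, t4}
Sat(¬p) = {t2, t3}
E[(p ∨ r) U ¬p]: least fixpoint, start Z0 = Sat(¬p) = {t2, t3}, add states in Sat(p ∨ r) with some successor in Z. Z1 = {t1, t2, t3, t4}; fixed.
Sat(E[(p ∨ r) U ¬p]) = {t1, t2, t3, t4}
|Sat(E[(p ∨ r) U ¬p])| = |{t1, t2, t3, t4}| = 4.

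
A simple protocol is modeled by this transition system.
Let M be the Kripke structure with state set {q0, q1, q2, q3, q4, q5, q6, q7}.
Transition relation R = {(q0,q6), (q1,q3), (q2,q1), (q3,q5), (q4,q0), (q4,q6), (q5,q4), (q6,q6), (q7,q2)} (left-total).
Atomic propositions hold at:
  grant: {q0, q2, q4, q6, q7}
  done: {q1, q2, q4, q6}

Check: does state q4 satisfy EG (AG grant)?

Yes

AG grant: greatest fixpoint, start Z0 = {q0, q2, q4, q6, q7}, keep only states in Sat with every successor in Z. Z1 = {q0, q4, q6, q7}; Z2 = {q0, q4, q6}; fixed.
Sat(AG grant) = {q0, q4, q6}
EG (AG grant): greatest fixpoint, start Z0 = {q0, q4, q6}, keep only states in Sat with some successor in Z. Already a fixed point.
Sat(EG (AG grant)) = {q0, q4, q6}
q4 ∈ Sat(EG (AG grant)) = {q0, q4, q6}, so the formula holds at q4.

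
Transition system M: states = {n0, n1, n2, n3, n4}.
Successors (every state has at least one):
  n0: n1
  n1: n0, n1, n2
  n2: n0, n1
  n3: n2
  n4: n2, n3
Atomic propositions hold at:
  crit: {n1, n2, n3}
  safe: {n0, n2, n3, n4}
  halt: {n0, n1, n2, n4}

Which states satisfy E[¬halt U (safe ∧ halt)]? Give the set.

Sat(¬halt) = {n3}
Sat(safe ∧ halt) = {n0, n2, n4}
E[¬halt U (safe ∧ halt)]: least fixpoint, start Z0 = Sat((safe ∧ halt)) = {n0, n2, n4}, add states in Sat(¬halt) with some successor in Z. Z1 = {n0, n2, n3, n4}; fixed.
Sat(E[¬halt U (safe ∧ halt)]) = {n0, n2, n3, n4}

{n0, n2, n3, n4}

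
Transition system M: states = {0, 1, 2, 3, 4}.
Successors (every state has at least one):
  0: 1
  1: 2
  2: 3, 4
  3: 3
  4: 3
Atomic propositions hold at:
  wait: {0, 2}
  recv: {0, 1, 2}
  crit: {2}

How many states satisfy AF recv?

3

AF recv: least fixpoint, start Z0 = {0, 1, 2}, add states with every successor in Z. Already a fixed point.
Sat(AF recv) = {0, 1, 2}
|Sat(AF recv)| = |{0, 1, 2}| = 3.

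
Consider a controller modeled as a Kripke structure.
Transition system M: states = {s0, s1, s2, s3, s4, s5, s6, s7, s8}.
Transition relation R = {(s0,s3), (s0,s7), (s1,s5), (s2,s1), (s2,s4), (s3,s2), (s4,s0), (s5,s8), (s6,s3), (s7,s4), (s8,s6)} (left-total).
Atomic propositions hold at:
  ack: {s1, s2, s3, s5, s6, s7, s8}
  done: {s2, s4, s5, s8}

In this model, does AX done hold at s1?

Yes

Sat(AX done) = {s : every successor in {s2, s4, s5, s8}} = {s1, s3, s5, s7}
s1 ∈ Sat(AX done) = {s1, s3, s5, s7}, so the formula holds at s1.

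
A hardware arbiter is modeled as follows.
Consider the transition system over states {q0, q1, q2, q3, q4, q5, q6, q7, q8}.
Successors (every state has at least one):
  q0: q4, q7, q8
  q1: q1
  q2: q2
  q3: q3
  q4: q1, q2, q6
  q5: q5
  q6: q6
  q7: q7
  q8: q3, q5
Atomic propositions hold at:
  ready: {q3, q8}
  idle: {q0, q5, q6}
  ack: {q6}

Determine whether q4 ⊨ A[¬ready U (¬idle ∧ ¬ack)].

Yes

Sat(¬ready) = {q0, q1, q2, q4, q5, q6, q7}
Sat(¬idle) = {q1, q2, q3, q4, q7, q8}
Sat(¬ack) = {q0, q1, q2, q3, q4, q5, q7, q8}
Sat(¬idle ∧ ¬ack) = {q1, q2, q3, q4, q7, q8}
A[¬ready U (¬idle ∧ ¬ack)]: least fixpoint, start Z0 = Sat((¬idle ∧ ¬ack)) = {q1, q2, q3, q4, q7, q8}, add states in Sat(¬ready) with every successor in Z. Z1 = {q0, q1, q2, q3, q4, q7, q8}; fixed.
Sat(A[¬ready U (¬idle ∧ ¬ack)]) = {q0, q1, q2, q3, q4, q7, q8}
q4 ∈ Sat(A[¬ready U (¬idle ∧ ¬ack)]) = {q0, q1, q2, q3, q4, q7, q8}, so the formula holds at q4.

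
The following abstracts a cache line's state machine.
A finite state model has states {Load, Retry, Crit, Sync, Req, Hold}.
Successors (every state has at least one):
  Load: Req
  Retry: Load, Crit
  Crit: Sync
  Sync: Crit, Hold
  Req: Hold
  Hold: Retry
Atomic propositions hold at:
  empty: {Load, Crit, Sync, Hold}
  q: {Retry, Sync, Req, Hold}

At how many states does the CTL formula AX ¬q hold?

Sat(¬q) = {Load, Crit}
Sat(AX ¬q) = {s : every successor in {Load, Crit}} = {Retry}
|Sat(AX ¬q)| = |{Retry}| = 1.

1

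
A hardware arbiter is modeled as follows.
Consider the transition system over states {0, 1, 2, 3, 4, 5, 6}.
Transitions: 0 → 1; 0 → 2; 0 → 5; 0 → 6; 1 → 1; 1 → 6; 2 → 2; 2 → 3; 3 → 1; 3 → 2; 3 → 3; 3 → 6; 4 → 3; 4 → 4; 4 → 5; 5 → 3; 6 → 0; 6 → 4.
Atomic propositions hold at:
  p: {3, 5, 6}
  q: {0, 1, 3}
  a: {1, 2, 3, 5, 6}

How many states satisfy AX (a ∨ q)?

Sat(a ∨ q) = {0, 1, 2, 3, 5, 6}
Sat(AX (a ∨ q)) = {s : every successor in {0, 1, 2, 3, 5, 6}} = {0, 1, 2, 3, 5}
|Sat(AX (a ∨ q))| = |{0, 1, 2, 3, 5}| = 5.

5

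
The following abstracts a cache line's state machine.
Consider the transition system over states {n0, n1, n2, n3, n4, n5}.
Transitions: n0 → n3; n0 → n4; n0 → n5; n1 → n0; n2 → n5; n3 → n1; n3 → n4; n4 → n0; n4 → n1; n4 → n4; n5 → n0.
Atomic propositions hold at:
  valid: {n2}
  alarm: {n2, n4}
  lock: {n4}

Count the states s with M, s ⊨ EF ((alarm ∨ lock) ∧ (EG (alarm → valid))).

Sat(alarm ∨ lock) = {n2, n4}
Sat(alarm → valid) = {n0, n1, n2, n3, n5}
EG (alarm → valid): greatest fixpoint, start Z0 = {n0, n1, n2, n3, n5}, keep only states in Sat with some successor in Z. Already a fixed point.
Sat(EG (alarm → valid)) = {n0, n1, n2, n3, n5}
Sat((alarm ∨ lock) ∧ (EG (alarm → valid))) = {n2}
EF ((alarm ∨ lock) ∧ (EG (alarm → valid))): least fixpoint, start Z0 = {n2}, add states with some successor in Z. Already a fixed point.
Sat(EF ((alarm ∨ lock) ∧ (EG (alarm → valid)))) = {n2}
|Sat(EF ((alarm ∨ lock) ∧ (EG (alarm → valid))))| = |{n2}| = 1.

1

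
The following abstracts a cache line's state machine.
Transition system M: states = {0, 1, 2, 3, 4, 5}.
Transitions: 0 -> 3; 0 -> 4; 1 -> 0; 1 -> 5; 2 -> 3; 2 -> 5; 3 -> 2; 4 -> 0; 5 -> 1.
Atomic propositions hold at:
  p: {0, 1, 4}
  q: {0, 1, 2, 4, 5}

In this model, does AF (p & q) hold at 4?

Sat(p & q) = {0, 1, 4}
AF (p & q): least fixpoint, start Z0 = {0, 1, 4}, add states with every successor in Z. Z1 = {0, 1, 4, 5}; fixed.
Sat(AF (p & q)) = {0, 1, 4, 5}
4 ∈ Sat(AF (p & q)) = {0, 1, 4, 5}, so the formula holds at 4.

Yes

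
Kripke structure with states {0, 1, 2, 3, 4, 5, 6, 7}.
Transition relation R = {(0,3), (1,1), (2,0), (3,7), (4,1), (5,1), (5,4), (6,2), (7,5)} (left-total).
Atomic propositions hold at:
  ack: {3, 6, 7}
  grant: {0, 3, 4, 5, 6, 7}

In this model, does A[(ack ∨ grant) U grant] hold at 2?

No

Sat(ack ∨ grant) = {0, 3, 4, 5, 6, 7}
A[(ack ∨ grant) U grant]: least fixpoint, start Z0 = Sat(grant) = {0, 3, 4, 5, 6, 7}, add states in Sat(ack ∨ grant) with every successor in Z. Already a fixed point.
Sat(A[(ack ∨ grant) U grant]) = {0, 3, 4, 5, 6, 7}
2 ∉ Sat(A[(ack ∨ grant) U grant]) = {0, 3, 4, 5, 6, 7}, so the formula does not hold at 2.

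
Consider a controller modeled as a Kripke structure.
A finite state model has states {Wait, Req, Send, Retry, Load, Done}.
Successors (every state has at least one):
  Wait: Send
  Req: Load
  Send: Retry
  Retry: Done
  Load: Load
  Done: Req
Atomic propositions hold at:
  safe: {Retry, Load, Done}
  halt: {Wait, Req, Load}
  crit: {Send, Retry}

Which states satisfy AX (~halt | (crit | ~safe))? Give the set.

{Wait, Send, Retry, Done}

Sat(~halt) = {Send, Retry, Done}
Sat(~safe) = {Wait, Req, Send}
Sat(crit | ~safe) = {Wait, Req, Send, Retry}
Sat(~halt | (crit | ~safe)) = {Wait, Req, Send, Retry, Done}
Sat(AX (~halt | (crit | ~safe))) = {s : every successor in {Wait, Req, Send, Retry, Done}} = {Wait, Send, Retry, Done}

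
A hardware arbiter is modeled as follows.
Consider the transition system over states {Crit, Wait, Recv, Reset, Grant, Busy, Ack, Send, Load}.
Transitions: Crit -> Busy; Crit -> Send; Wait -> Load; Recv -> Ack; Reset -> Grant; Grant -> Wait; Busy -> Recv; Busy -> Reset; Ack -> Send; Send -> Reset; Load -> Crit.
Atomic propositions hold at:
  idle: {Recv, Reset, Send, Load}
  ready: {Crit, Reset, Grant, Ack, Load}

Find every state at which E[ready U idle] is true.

E[ready U idle]: least fixpoint, start Z0 = Sat(idle) = {Recv, Reset, Send, Load}, add states in Sat(ready) with some successor in Z. Z1 = {Crit, Recv, Reset, Ack, Send, Load}; fixed.
Sat(E[ready U idle]) = {Crit, Recv, Reset, Ack, Send, Load}

{Crit, Recv, Reset, Ack, Send, Load}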